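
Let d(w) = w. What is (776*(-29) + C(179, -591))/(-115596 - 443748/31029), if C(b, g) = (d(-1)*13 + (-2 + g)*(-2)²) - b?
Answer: 64819581/298939336 ≈ 0.21683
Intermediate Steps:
C(b, g) = -21 - b + 4*g (C(b, g) = (-1*13 + (-2 + g)*(-2)²) - b = (-13 + (-2 + g)*4) - b = (-13 + (-8 + 4*g)) - b = (-21 + 4*g) - b = -21 - b + 4*g)
(776*(-29) + C(179, -591))/(-115596 - 443748/31029) = (776*(-29) + (-21 - 1*179 + 4*(-591)))/(-115596 - 443748/31029) = (-22504 + (-21 - 179 - 2364))/(-115596 - 443748*1/31029) = (-22504 - 2564)/(-115596 - 147916/10343) = -25068/(-1195757344/10343) = -25068*(-10343/1195757344) = 64819581/298939336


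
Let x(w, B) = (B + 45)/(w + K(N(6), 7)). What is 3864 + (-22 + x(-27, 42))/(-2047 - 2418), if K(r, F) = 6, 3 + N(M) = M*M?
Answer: 120769503/31255 ≈ 3864.0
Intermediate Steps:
N(M) = -3 + M² (N(M) = -3 + M*M = -3 + M²)
x(w, B) = (45 + B)/(6 + w) (x(w, B) = (B + 45)/(w + 6) = (45 + B)/(6 + w))
3864 + (-22 + x(-27, 42))/(-2047 - 2418) = 3864 + (-22 + (45 + 42)/(6 - 27))/(-2047 - 2418) = 3864 + (-22 + 87/(-21))/(-4465) = 3864 + (-22 - 1/21*87)*(-1/4465) = 3864 + (-22 - 29/7)*(-1/4465) = 3864 - 183/7*(-1/4465) = 3864 + 183/31255 = 120769503/31255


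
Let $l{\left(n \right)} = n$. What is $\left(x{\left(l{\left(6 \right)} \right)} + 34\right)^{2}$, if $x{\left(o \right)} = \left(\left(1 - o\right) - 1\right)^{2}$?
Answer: $4900$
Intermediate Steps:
$x{\left(o \right)} = o^{2}$ ($x{\left(o \right)} = \left(- o\right)^{2} = o^{2}$)
$\left(x{\left(l{\left(6 \right)} \right)} + 34\right)^{2} = \left(6^{2} + 34\right)^{2} = \left(36 + 34\right)^{2} = 70^{2} = 4900$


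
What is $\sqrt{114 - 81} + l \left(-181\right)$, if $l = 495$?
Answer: $-89595 + \sqrt{33} \approx -89589.0$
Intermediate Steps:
$\sqrt{114 - 81} + l \left(-181\right) = \sqrt{114 - 81} + 495 \left(-181\right) = \sqrt{33} - 89595 = -89595 + \sqrt{33}$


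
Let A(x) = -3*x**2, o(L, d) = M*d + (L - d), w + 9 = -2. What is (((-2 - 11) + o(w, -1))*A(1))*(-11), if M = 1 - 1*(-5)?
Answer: -957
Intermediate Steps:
w = -11 (w = -9 - 2 = -11)
M = 6 (M = 1 + 5 = 6)
o(L, d) = L + 5*d (o(L, d) = 6*d + (L - d) = L + 5*d)
(((-2 - 11) + o(w, -1))*A(1))*(-11) = (((-2 - 11) + (-11 + 5*(-1)))*(-3*1**2))*(-11) = ((-13 + (-11 - 5))*(-3*1))*(-11) = ((-13 - 16)*(-3))*(-11) = -29*(-3)*(-11) = 87*(-11) = -957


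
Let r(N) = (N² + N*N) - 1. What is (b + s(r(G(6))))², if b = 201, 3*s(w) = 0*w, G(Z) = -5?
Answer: 40401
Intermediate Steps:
r(N) = -1 + 2*N² (r(N) = (N² + N²) - 1 = 2*N² - 1 = -1 + 2*N²)
s(w) = 0 (s(w) = (0*w)/3 = (⅓)*0 = 0)
(b + s(r(G(6))))² = (201 + 0)² = 201² = 40401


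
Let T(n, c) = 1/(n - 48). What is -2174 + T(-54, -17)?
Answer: -221749/102 ≈ -2174.0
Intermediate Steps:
T(n, c) = 1/(-48 + n)
-2174 + T(-54, -17) = -2174 + 1/(-48 - 54) = -2174 + 1/(-102) = -2174 - 1/102 = -221749/102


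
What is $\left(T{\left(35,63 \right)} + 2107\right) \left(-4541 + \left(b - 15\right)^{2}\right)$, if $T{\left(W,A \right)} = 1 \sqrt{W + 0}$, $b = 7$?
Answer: $-9433039 - 4477 \sqrt{35} \approx -9.4595 \cdot 10^{6}$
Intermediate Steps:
$T{\left(W,A \right)} = \sqrt{W}$ ($T{\left(W,A \right)} = 1 \sqrt{W} = \sqrt{W}$)
$\left(T{\left(35,63 \right)} + 2107\right) \left(-4541 + \left(b - 15\right)^{2}\right) = \left(\sqrt{35} + 2107\right) \left(-4541 + \left(7 - 15\right)^{2}\right) = \left(2107 + \sqrt{35}\right) \left(-4541 + \left(-8\right)^{2}\right) = \left(2107 + \sqrt{35}\right) \left(-4541 + 64\right) = \left(2107 + \sqrt{35}\right) \left(-4477\right) = -9433039 - 4477 \sqrt{35}$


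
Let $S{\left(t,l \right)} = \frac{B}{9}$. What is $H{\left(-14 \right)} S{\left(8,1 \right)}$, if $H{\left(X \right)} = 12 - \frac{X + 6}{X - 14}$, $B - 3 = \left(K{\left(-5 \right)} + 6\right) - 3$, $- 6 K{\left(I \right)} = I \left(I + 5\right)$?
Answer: $\frac{164}{21} \approx 7.8095$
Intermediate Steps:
$K{\left(I \right)} = - \frac{I \left(5 + I\right)}{6}$ ($K{\left(I \right)} = - \frac{I \left(I + 5\right)}{6} = - \frac{I \left(5 + I\right)}{6}$)
$B = 6$ ($B = 3 + \left(\left(\left(- \frac{1}{6}\right) \left(-5\right) \left(5 - 5\right) + 6\right) - 3\right) = 3 + \left(\left(\left(- \frac{1}{6}\right) \left(-5\right) 0 + 6\right) - 3\right) = 3 + \left(\left(0 + 6\right) - 3\right) = 3 + \left(6 - 3\right) = 3 + 3 = 6$)
$H{\left(X \right)} = 12 - \frac{6 + X}{-14 + X}$
$S{\left(t,l \right)} = \frac{2}{3}$ ($S{\left(t,l \right)} = \frac{6}{9} = 6 \cdot \frac{1}{9} = \frac{2}{3}$)
$H{\left(-14 \right)} S{\left(8,1 \right)} = \frac{-174 + 11 \left(-14\right)}{-14 - 14} \cdot \frac{2}{3} = \frac{-174 - 154}{-28} \cdot \frac{2}{3} = \left(- \frac{1}{28}\right) \left(-328\right) \frac{2}{3} = \frac{82}{7} \cdot \frac{2}{3} = \frac{164}{21}$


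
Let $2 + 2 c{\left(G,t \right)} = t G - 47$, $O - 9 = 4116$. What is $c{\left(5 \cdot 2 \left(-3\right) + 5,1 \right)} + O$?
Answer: $4088$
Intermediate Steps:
$O = 4125$ ($O = 9 + 4116 = 4125$)
$c{\left(G,t \right)} = - \frac{49}{2} + \frac{G t}{2}$ ($c{\left(G,t \right)} = -1 + \frac{t G - 47}{2} = -1 + \frac{G t - 47}{2} = -1 + \frac{-47 + G t}{2} = -1 + \left(- \frac{47}{2} + \frac{G t}{2}\right) = - \frac{49}{2} + \frac{G t}{2}$)
$c{\left(5 \cdot 2 \left(-3\right) + 5,1 \right)} + O = \left(- \frac{49}{2} + \frac{1}{2} \left(5 \cdot 2 \left(-3\right) + 5\right) 1\right) + 4125 = \left(- \frac{49}{2} + \frac{1}{2} \left(10 \left(-3\right) + 5\right) 1\right) + 4125 = \left(- \frac{49}{2} + \frac{1}{2} \left(-30 + 5\right) 1\right) + 4125 = \left(- \frac{49}{2} + \frac{1}{2} \left(-25\right) 1\right) + 4125 = \left(- \frac{49}{2} - \frac{25}{2}\right) + 4125 = -37 + 4125 = 4088$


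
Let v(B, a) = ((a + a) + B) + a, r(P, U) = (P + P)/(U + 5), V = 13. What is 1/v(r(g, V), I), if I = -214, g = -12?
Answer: -3/1930 ≈ -0.0015544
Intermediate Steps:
r(P, U) = 2*P/(5 + U) (r(P, U) = (2*P)/(5 + U) = 2*P/(5 + U))
v(B, a) = B + 3*a (v(B, a) = (2*a + B) + a = (B + 2*a) + a = B + 3*a)
1/v(r(g, V), I) = 1/(2*(-12)/(5 + 13) + 3*(-214)) = 1/(2*(-12)/18 - 642) = 1/(2*(-12)*(1/18) - 642) = 1/(-4/3 - 642) = 1/(-1930/3) = -3/1930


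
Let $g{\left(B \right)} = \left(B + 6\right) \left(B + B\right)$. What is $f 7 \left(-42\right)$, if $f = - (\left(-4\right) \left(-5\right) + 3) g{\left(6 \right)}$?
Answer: $973728$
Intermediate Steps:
$g{\left(B \right)} = 2 B \left(6 + B\right)$ ($g{\left(B \right)} = \left(6 + B\right) 2 B = 2 B \left(6 + B\right)$)
$f = -3312$ ($f = - (\left(-4\right) \left(-5\right) + 3) 2 \cdot 6 \left(6 + 6\right) = - (20 + 3) 2 \cdot 6 \cdot 12 = \left(-1\right) 23 \cdot 144 = \left(-23\right) 144 = -3312$)
$f 7 \left(-42\right) = \left(-3312\right) 7 \left(-42\right) = \left(-23184\right) \left(-42\right) = 973728$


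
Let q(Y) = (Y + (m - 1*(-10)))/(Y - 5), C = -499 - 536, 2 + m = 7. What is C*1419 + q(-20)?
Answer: -7343324/5 ≈ -1.4687e+6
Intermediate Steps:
m = 5 (m = -2 + 7 = 5)
C = -1035
q(Y) = (15 + Y)/(-5 + Y) (q(Y) = (Y + (5 - 1*(-10)))/(Y - 5) = (Y + (5 + 10))/(-5 + Y) = (Y + 15)/(-5 + Y) = (15 + Y)/(-5 + Y))
C*1419 + q(-20) = -1035*1419 + (15 - 20)/(-5 - 20) = -1468665 - 5/(-25) = -1468665 - 1/25*(-5) = -1468665 + ⅕ = -7343324/5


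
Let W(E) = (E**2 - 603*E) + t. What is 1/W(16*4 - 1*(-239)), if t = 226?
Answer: -1/90674 ≈ -1.1029e-5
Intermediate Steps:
W(E) = 226 + E**2 - 603*E (W(E) = (E**2 - 603*E) + 226 = 226 + E**2 - 603*E)
1/W(16*4 - 1*(-239)) = 1/(226 + (16*4 - 1*(-239))**2 - 603*(16*4 - 1*(-239))) = 1/(226 + (64 + 239)**2 - 603*(64 + 239)) = 1/(226 + 303**2 - 603*303) = 1/(226 + 91809 - 182709) = 1/(-90674) = -1/90674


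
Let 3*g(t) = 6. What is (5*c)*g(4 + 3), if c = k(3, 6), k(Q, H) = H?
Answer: 60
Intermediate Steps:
g(t) = 2 (g(t) = (⅓)*6 = 2)
c = 6
(5*c)*g(4 + 3) = (5*6)*2 = 30*2 = 60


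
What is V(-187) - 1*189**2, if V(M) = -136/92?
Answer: -821617/23 ≈ -35723.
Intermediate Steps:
V(M) = -34/23 (V(M) = -136*1/92 = -34/23)
V(-187) - 1*189**2 = -34/23 - 1*189**2 = -34/23 - 1*35721 = -34/23 - 35721 = -821617/23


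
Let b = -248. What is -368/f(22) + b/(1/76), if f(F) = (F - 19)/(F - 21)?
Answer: -56912/3 ≈ -18971.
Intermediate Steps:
f(F) = (-19 + F)/(-21 + F)
-368/f(22) + b/(1/76) = -368*(-21 + 22)/(-19 + 22) - 248/(1/76) = -368/(3/1) - 248/1/76 = -368/(1*3) - 248*76 = -368/3 - 18848 = -56912/3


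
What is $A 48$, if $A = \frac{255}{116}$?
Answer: $\frac{3060}{29} \approx 105.52$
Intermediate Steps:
$A = \frac{255}{116}$ ($A = 255 \cdot \frac{1}{116} = \frac{255}{116} \approx 2.1983$)
$A 48 = \frac{255}{116} \cdot 48 = \frac{3060}{29}$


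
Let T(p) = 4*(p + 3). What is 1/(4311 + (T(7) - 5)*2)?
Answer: 1/4381 ≈ 0.00022826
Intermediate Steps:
T(p) = 12 + 4*p (T(p) = 4*(3 + p) = 12 + 4*p)
1/(4311 + (T(7) - 5)*2) = 1/(4311 + ((12 + 4*7) - 5)*2) = 1/(4311 + ((12 + 28) - 5)*2) = 1/(4311 + (40 - 5)*2) = 1/(4311 + 35*2) = 1/(4311 + 70) = 1/4381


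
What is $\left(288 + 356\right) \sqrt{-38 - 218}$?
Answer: $10304 i \approx 10304.0 i$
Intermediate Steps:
$\left(288 + 356\right) \sqrt{-38 - 218} = 644 \sqrt{-256} = 644 \cdot 16 i = 10304 i$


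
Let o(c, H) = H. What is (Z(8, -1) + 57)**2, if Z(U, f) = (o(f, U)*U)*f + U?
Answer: 1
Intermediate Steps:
Z(U, f) = U + f*U**2 (Z(U, f) = (U*U)*f + U = U**2*f + U = f*U**2 + U = U + f*U**2)
(Z(8, -1) + 57)**2 = (8*(1 + 8*(-1)) + 57)**2 = (8*(1 - 8) + 57)**2 = (8*(-7) + 57)**2 = (-56 + 57)**2 = 1**2 = 1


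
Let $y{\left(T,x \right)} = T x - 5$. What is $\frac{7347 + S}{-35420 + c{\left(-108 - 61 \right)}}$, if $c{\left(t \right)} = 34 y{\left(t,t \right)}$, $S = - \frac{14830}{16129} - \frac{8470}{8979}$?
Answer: $\frac{1063739600777}{135478936073844} \approx 0.0078517$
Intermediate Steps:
$y{\left(T,x \right)} = -5 + T x$
$S = - \frac{269771200}{144822291}$ ($S = \left(-14830\right) \frac{1}{16129} - \frac{8470}{8979} = - \frac{14830}{16129} - \frac{8470}{8979} = - \frac{269771200}{144822291} \approx -1.8628$)
$c{\left(t \right)} = -170 + 34 t^{2}$ ($c{\left(t \right)} = 34 \left(-5 + t t\right) = 34 \left(-5 + t^{2}\right) = -170 + 34 t^{2}$)
$\frac{7347 + S}{-35420 + c{\left(-108 - 61 \right)}} = \frac{7347 - \frac{269771200}{144822291}}{-35420 - \left(170 - 34 \left(-108 - 61\right)^{2}\right)} = \frac{1063739600777}{144822291 \left(-35420 - \left(170 - 34 \left(-108 - 61\right)^{2}\right)\right)} = \frac{1063739600777}{144822291 \left(-35420 - \left(170 - 34 \left(-169\right)^{2}\right)\right)} = \frac{1063739600777}{144822291 \left(-35420 + \left(-170 + 34 \cdot 28561\right)\right)} = \frac{1063739600777}{144822291 \left(-35420 + \left(-170 + 971074\right)\right)} = \frac{1063739600777}{144822291 \left(-35420 + 970904\right)} = \frac{1063739600777}{144822291 \cdot 935484} = \frac{1063739600777}{144822291} \cdot \frac{1}{935484} = \frac{1063739600777}{135478936073844}$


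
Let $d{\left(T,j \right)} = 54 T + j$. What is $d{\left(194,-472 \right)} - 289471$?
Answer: $-279467$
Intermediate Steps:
$d{\left(T,j \right)} = j + 54 T$
$d{\left(194,-472 \right)} - 289471 = \left(-472 + 54 \cdot 194\right) - 289471 = \left(-472 + 10476\right) - 289471 = 10004 - 289471 = -279467$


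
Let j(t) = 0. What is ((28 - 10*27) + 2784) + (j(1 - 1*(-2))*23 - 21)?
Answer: 2521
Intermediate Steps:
((28 - 10*27) + 2784) + (j(1 - 1*(-2))*23 - 21) = ((28 - 10*27) + 2784) + (0*23 - 21) = ((28 - 270) + 2784) + (0 - 21) = (-242 + 2784) - 21 = 2542 - 21 = 2521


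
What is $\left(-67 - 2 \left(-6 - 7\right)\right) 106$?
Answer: $-4346$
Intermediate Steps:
$\left(-67 - 2 \left(-6 - 7\right)\right) 106 = \left(-67 - -26\right) 106 = \left(-67 + 26\right) 106 = \left(-41\right) 106 = -4346$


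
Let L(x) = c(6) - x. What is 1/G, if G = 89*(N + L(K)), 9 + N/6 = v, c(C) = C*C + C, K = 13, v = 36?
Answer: 1/16999 ≈ 5.8827e-5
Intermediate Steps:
c(C) = C + C**2 (c(C) = C**2 + C = C + C**2)
N = 162 (N = -54 + 6*36 = -54 + 216 = 162)
L(x) = 42 - x (L(x) = 6*(1 + 6) - x = 6*7 - x = 42 - x)
G = 16999 (G = 89*(162 + (42 - 1*13)) = 89*(162 + (42 - 13)) = 89*(162 + 29) = 89*191 = 16999)
1/G = 1/16999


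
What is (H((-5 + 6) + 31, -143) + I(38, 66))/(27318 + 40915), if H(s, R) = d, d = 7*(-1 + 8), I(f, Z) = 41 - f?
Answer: 52/68233 ≈ 0.00076209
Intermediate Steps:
d = 49 (d = 7*7 = 49)
H(s, R) = 49
(H((-5 + 6) + 31, -143) + I(38, 66))/(27318 + 40915) = (49 + (41 - 1*38))/(27318 + 40915) = (49 + (41 - 38))/68233 = (49 + 3)*(1/68233) = 52*(1/68233) = 52/68233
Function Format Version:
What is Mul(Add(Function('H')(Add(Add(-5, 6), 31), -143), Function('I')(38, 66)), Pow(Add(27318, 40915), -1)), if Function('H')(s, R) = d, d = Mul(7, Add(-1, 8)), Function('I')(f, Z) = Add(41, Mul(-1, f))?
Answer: Rational(52, 68233) ≈ 0.00076209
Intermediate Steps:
d = 49 (d = Mul(7, 7) = 49)
Function('H')(s, R) = 49
Mul(Add(Function('H')(Add(Add(-5, 6), 31), -143), Function('I')(38, 66)), Pow(Add(27318, 40915), -1)) = Mul(Add(49, Add(41, Mul(-1, 38))), Pow(Add(27318, 40915), -1)) = Mul(Add(49, Add(41, -38)), Pow(68233, -1)) = Mul(Add(49, 3), Rational(1, 68233)) = Mul(52, Rational(1, 68233)) = Rational(52, 68233)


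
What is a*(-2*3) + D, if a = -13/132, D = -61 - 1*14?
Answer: -1637/22 ≈ -74.409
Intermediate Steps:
D = -75 (D = -61 - 14 = -75)
a = -13/132 (a = -13*1/132 = -13/132 ≈ -0.098485)
a*(-2*3) + D = -(-13)*3/66 - 75 = -13/132*(-6) - 75 = 13/22 - 75 = -1637/22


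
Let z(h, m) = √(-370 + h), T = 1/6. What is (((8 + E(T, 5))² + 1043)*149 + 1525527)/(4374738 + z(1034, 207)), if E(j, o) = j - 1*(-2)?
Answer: 14842040669173/38276665135960 - 61068053*√166/344489986223640 ≈ 0.38775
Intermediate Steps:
T = ⅙ (T = 1*(⅙) = ⅙ ≈ 0.16667)
E(j, o) = 2 + j (E(j, o) = j + 2 = 2 + j)
(((8 + E(T, 5))² + 1043)*149 + 1525527)/(4374738 + z(1034, 207)) = (((8 + (2 + ⅙))² + 1043)*149 + 1525527)/(4374738 + √(-370 + 1034)) = (((8 + 13/6)² + 1043)*149 + 1525527)/(4374738 + √664) = (((61/6)² + 1043)*149 + 1525527)/(4374738 + 2*√166) = ((3721/36 + 1043)*149 + 1525527)/(4374738 + 2*√166) = ((41269/36)*149 + 1525527)/(4374738 + 2*√166) = (6149081/36 + 1525527)/(4374738 + 2*√166) = 61068053/(36*(4374738 + 2*√166))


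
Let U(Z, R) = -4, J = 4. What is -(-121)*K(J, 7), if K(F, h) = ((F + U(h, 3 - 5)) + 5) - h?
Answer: -242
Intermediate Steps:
K(F, h) = 1 + F - h (K(F, h) = ((F - 4) + 5) - h = ((-4 + F) + 5) - h = (1 + F) - h = 1 + F - h)
-(-121)*K(J, 7) = -(-121)*(1 + 4 - 1*7) = -(-121)*(1 + 4 - 7) = -(-121)*(-2) = -1*242 = -242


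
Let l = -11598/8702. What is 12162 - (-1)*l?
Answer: 52911063/4351 ≈ 12161.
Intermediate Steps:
l = -5799/4351 (l = -11598*1/8702 = -5799/4351 ≈ -1.3328)
12162 - (-1)*l = 12162 - (-1)*(-5799)/4351 = 12162 - 1*5799/4351 = 12162 - 5799/4351 = 52911063/4351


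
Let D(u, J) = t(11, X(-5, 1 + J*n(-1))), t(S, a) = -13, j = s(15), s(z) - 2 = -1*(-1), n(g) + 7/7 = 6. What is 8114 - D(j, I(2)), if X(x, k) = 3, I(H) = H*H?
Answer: 8127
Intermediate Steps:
I(H) = H²
n(g) = 5 (n(g) = -1 + 6 = 5)
s(z) = 3 (s(z) = 2 - 1*(-1) = 2 + 1 = 3)
j = 3
D(u, J) = -13
8114 - D(j, I(2)) = 8114 - 1*(-13) = 8114 + 13 = 8127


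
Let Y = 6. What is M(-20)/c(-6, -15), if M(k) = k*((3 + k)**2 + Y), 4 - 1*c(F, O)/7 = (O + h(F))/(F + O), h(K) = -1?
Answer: -4425/17 ≈ -260.29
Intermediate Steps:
c(F, O) = 28 - 7*(-1 + O)/(F + O) (c(F, O) = 28 - 7*(O - 1)/(F + O) = 28 - 7*(-1 + O)/(F + O))
M(k) = k*(6 + (3 + k)**2) (M(k) = k*((3 + k)**2 + 6) = k*(6 + (3 + k)**2))
M(-20)/c(-6, -15) = (-20*(6 + (3 - 20)**2))/((7*(1 + 3*(-15) + 4*(-6))/(-6 - 15))) = (-20*(6 + (-17)**2))/((7*(1 - 45 - 24)/(-21))) = (-20*(6 + 289))/((7*(-1/21)*(-68))) = (-20*295)/(68/3) = -5900*3/68 = -4425/17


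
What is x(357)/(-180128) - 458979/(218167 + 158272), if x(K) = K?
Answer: -82809358035/67807204192 ≈ -1.2212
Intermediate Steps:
x(357)/(-180128) - 458979/(218167 + 158272) = 357/(-180128) - 458979/(218167 + 158272) = 357*(-1/180128) - 458979/376439 = -357/180128 - 458979*1/376439 = -357/180128 - 458979/376439 = -82809358035/67807204192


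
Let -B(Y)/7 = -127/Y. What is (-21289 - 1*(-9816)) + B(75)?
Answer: -859586/75 ≈ -11461.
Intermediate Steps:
B(Y) = 889/Y (B(Y) = -(-889)/Y = 889/Y)
(-21289 - 1*(-9816)) + B(75) = (-21289 - 1*(-9816)) + 889/75 = (-21289 + 9816) + 889*(1/75) = -11473 + 889/75 = -859586/75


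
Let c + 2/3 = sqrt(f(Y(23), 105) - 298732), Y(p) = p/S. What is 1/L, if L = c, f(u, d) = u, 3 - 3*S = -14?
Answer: -102/45705443 - 45*I*sqrt(3453295)/45705443 ≈ -2.2317e-6 - 0.0018296*I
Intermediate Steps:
S = 17/3 (S = 1 - 1/3*(-14) = 1 + 14/3 = 17/3 ≈ 5.6667)
Y(p) = 3*p/17 (Y(p) = p/(17/3) = p*(3/17) = 3*p/17)
c = -2/3 + 5*I*sqrt(3453295)/17 (c = -2/3 + sqrt((3/17)*23 - 298732) = -2/3 + sqrt(69/17 - 298732) = -2/3 + sqrt(-5078375/17) = -2/3 + 5*I*sqrt(3453295)/17 ≈ -0.66667 + 546.56*I)
L = -2/3 + 5*I*sqrt(3453295)/17 ≈ -0.66667 + 546.56*I
1/L = 1/(-2/3 + 5*I*sqrt(3453295)/17)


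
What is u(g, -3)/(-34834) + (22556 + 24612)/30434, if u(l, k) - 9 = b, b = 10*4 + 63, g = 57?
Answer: 409910376/265034489 ≈ 1.5466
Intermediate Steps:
b = 103 (b = 40 + 63 = 103)
u(l, k) = 112 (u(l, k) = 9 + 103 = 112)
u(g, -3)/(-34834) + (22556 + 24612)/30434 = 112/(-34834) + (22556 + 24612)/30434 = 112*(-1/34834) + 47168*(1/30434) = -56/17417 + 23584/15217 = 409910376/265034489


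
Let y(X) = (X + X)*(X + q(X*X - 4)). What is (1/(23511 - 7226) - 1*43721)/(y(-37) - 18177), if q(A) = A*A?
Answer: 711996484/2245605239365 ≈ 0.00031706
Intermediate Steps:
q(A) = A²
y(X) = 2*X*(X + (-4 + X²)²) (y(X) = (X + X)*(X + (X*X - 4)²) = (2*X)*(X + (X² - 4)²) = (2*X)*(X + (-4 + X²)²) = 2*X*(X + (-4 + X²)²))
(1/(23511 - 7226) - 1*43721)/(y(-37) - 18177) = (1/(23511 - 7226) - 1*43721)/(2*(-37)*(-37 + (-4 + (-37)²)²) - 18177) = (1/16285 - 43721)/(2*(-37)*(-37 + (-4 + 1369)²) - 18177) = (1/16285 - 43721)/(2*(-37)*(-37 + 1365²) - 18177) = -711996484/(16285*(2*(-37)*(-37 + 1863225) - 18177)) = -711996484/(16285*(2*(-37)*1863188 - 18177)) = -711996484/(16285*(-137875912 - 18177)) = -711996484/16285/(-137894089) = -711996484/16285*(-1/137894089) = 711996484/2245605239365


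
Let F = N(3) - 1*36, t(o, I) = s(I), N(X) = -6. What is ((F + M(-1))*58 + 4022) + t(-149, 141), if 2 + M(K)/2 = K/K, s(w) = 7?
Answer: 1477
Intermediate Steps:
M(K) = -2 (M(K) = -4 + 2*(K/K) = -4 + 2*1 = -4 + 2 = -2)
t(o, I) = 7
F = -42 (F = -6 - 1*36 = -6 - 36 = -42)
((F + M(-1))*58 + 4022) + t(-149, 141) = ((-42 - 2)*58 + 4022) + 7 = (-44*58 + 4022) + 7 = (-2552 + 4022) + 7 = 1470 + 7 = 1477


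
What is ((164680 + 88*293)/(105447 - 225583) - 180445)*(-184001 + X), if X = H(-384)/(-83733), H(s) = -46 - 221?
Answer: 13916416610691781606/419139487 ≈ 3.3202e+10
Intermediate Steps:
H(s) = -267
X = 89/27911 (X = -267/(-83733) = -267*(-1/83733) = 89/27911 ≈ 0.0031887)
((164680 + 88*293)/(105447 - 225583) - 180445)*(-184001 + X) = ((164680 + 88*293)/(105447 - 225583) - 180445)*(-184001 + 89/27911) = ((164680 + 25784)/(-120136) - 180445)*(-5135651822/27911) = (190464*(-1/120136) - 180445)*(-5135651822/27911) = (-23808/15017 - 180445)*(-5135651822/27911) = -2709766373/15017*(-5135651822/27911) = 13916416610691781606/419139487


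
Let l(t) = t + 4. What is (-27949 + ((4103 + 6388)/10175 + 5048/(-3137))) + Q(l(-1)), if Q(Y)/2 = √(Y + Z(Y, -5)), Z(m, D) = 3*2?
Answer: -891930371558/31918975 ≈ -27944.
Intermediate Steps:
l(t) = 4 + t
Z(m, D) = 6
Q(Y) = 2*√(6 + Y) (Q(Y) = 2*√(Y + 6) = 2*√(6 + Y))
(-27949 + ((4103 + 6388)/10175 + 5048/(-3137))) + Q(l(-1)) = (-27949 + ((4103 + 6388)/10175 + 5048/(-3137))) + 2*√(6 + (4 - 1)) = (-27949 + (10491*(1/10175) + 5048*(-1/3137))) + 2*√(6 + 3) = (-27949 + (10491/10175 - 5048/3137)) + 2*√9 = (-27949 - 18453133/31918975) + 2*3 = -892121885408/31918975 + 6 = -891930371558/31918975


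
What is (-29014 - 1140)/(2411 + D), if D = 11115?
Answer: -15077/6763 ≈ -2.2293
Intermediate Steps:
(-29014 - 1140)/(2411 + D) = (-29014 - 1140)/(2411 + 11115) = -30154/13526 = -30154*1/13526 = -15077/6763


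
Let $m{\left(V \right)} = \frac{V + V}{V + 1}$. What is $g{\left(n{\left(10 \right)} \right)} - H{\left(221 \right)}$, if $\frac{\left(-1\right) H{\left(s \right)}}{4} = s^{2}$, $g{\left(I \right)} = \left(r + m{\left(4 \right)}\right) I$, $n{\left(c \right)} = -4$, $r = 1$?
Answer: $\frac{976768}{5} \approx 1.9535 \cdot 10^{5}$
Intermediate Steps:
$m{\left(V \right)} = \frac{2 V}{1 + V}$
$g{\left(I \right)} = \frac{13 I}{5}$ ($g{\left(I \right)} = \left(1 + 2 \cdot 4 \frac{1}{1 + 4}\right) I = \left(1 + 2 \cdot 4 \cdot \frac{1}{5}\right) I = \left(1 + \frac{8}{5}\right) I = \frac{13 I}{5}$)
$H{\left(s \right)} = - 4 s^{2}$
$g{\left(n{\left(10 \right)} \right)} - H{\left(221 \right)} = \frac{13}{5} \left(-4\right) - - 4 \cdot 221^{2} = - \frac{52}{5} - \left(-4\right) 48841 = - \frac{52}{5} - -195364 = - \frac{52}{5} + 195364 = \frac{976768}{5}$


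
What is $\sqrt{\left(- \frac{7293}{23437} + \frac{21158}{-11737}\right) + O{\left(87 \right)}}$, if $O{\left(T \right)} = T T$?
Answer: $\frac{\sqrt{4732058212925304586}}{25007279} \approx 86.988$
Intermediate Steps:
$O{\left(T \right)} = T^{2}$
$\sqrt{\left(- \frac{7293}{23437} + \frac{21158}{-11737}\right) + O{\left(87 \right)}} = \sqrt{\left(- \frac{7293}{23437} + \frac{21158}{-11737}\right) + 87^{2}} = \sqrt{\left(\left(-7293\right) \frac{1}{23437} + 21158 \left(- \frac{1}{11737}\right)\right) + 7569} = \sqrt{\left(- \frac{7293}{23437} - \frac{21158}{11737}\right) + 7569} = \sqrt{- \frac{581477987}{275080069} + 7569} = \sqrt{\frac{2081499564274}{275080069}} = \frac{\sqrt{4732058212925304586}}{25007279}$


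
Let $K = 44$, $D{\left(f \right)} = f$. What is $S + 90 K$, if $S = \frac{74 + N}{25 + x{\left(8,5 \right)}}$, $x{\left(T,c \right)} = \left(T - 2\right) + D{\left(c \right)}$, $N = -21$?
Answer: $\frac{142613}{36} \approx 3961.5$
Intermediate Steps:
$x{\left(T,c \right)} = -2 + T + c$ ($x{\left(T,c \right)} = \left(T - 2\right) + c = \left(-2 + T\right) + c = -2 + T + c$)
$S = \frac{53}{36}$ ($S = \frac{74 - 21}{25 + \left(-2 + 8 + 5\right)} = \frac{53}{25 + 11} = \frac{53}{36} \approx 1.4722$)
$S + 90 K = \frac{53}{36} + 90 \cdot 44 = \frac{53}{36} + 3960 = \frac{142613}{36}$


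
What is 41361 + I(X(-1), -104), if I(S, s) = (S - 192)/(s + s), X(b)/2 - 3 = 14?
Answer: 4301623/104 ≈ 41362.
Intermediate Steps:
X(b) = 34 (X(b) = 6 + 2*14 = 6 + 28 = 34)
I(S, s) = (-192 + S)/(2*s) (I(S, s) = (-192 + S)/((2*s)) = (-192 + S)*(1/(2*s)) = (-192 + S)/(2*s))
41361 + I(X(-1), -104) = 41361 + (½)*(-192 + 34)/(-104) = 41361 + (½)*(-1/104)*(-158) = 41361 + 79/104 = 4301623/104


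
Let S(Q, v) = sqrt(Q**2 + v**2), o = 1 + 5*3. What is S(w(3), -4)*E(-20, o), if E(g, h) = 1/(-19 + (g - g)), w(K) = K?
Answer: -5/19 ≈ -0.26316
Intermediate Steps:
o = 16 (o = 1 + 15 = 16)
E(g, h) = -1/19 (E(g, h) = 1/(-19 + 0) = 1/(-19) = -1/19)
S(w(3), -4)*E(-20, o) = sqrt(3**2 + (-4)**2)*(-1/19) = sqrt(9 + 16)*(-1/19) = sqrt(25)*(-1/19) = 5*(-1/19) = -5/19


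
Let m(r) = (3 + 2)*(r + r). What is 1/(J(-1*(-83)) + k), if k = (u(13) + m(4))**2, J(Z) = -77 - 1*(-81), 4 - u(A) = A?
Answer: 1/965 ≈ 0.0010363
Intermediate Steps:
u(A) = 4 - A
m(r) = 10*r (m(r) = 5*(2*r) = 10*r)
J(Z) = 4 (J(Z) = -77 + 81 = 4)
k = 961 (k = ((4 - 1*13) + 10*4)**2 = ((4 - 13) + 40)**2 = (-9 + 40)**2 = 31**2 = 961)
1/(J(-1*(-83)) + k) = 1/(4 + 961) = 1/965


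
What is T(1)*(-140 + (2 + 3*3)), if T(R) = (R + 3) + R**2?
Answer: -645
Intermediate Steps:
T(R) = 3 + R + R**2 (T(R) = (3 + R) + R**2 = 3 + R + R**2)
T(1)*(-140 + (2 + 3*3)) = (3 + 1 + 1**2)*(-140 + (2 + 3*3)) = (3 + 1 + 1)*(-140 + (2 + 9)) = 5*(-140 + 11) = 5*(-129) = -645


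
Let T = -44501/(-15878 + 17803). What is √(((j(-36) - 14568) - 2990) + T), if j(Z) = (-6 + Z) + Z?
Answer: 3*I*√290835853/385 ≈ 132.89*I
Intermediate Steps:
T = -44501/1925 ≈ -23.117
j(Z) = -6 + 2*Z
√(((j(-36) - 14568) - 2990) + T) = √((((-6 + 2*(-36)) - 14568) - 2990) - 44501/1925) = √((((-6 - 72) - 14568) - 2990) - 44501/1925) = √(((-78 - 14568) - 2990) - 44501/1925) = √((-14646 - 2990) - 44501/1925) = √(-17636 - 44501/1925) = √(-33993801/1925) = 3*I*√290835853/385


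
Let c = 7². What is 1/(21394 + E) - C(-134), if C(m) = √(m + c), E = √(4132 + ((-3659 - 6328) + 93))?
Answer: (-I - 21394*√85 - I*√489770)/(√5762 - 21394*I) ≈ 4.6741e-5 - 9.2195*I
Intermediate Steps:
E = I*√5762 (E = √(4132 + (-9987 + 93)) = √(4132 - 9894) = √(-5762) = I*√5762 ≈ 75.908*I)
c = 49
C(m) = √(49 + m) (C(m) = √(m + 49) = √(49 + m))
1/(21394 + E) - C(-134) = 1/(21394 + I*√5762) - √(49 - 134) = 1/(21394 + I*√5762) - √(-85) = 1/(21394 + I*√5762) - I*√85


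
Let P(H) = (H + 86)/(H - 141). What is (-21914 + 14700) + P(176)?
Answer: -252228/35 ≈ -7206.5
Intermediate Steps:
P(H) = (86 + H)/(-141 + H)
(-21914 + 14700) + P(176) = (-21914 + 14700) + (86 + 176)/(-141 + 176) = -7214 + 262/35 = -252228/35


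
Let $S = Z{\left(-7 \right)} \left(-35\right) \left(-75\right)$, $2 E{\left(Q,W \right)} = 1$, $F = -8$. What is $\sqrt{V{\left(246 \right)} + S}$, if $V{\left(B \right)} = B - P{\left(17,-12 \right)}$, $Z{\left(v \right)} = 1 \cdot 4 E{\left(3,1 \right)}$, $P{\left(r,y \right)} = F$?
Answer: $8 \sqrt{86} \approx 74.189$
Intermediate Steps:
$E{\left(Q,W \right)} = \frac{1}{2}$ ($E{\left(Q,W \right)} = \frac{1}{2} \cdot 1 = \frac{1}{2}$)
$P{\left(r,y \right)} = -8$
$Z{\left(v \right)} = 2$ ($Z{\left(v \right)} = 1 \cdot 4 \cdot \frac{1}{2} = 4 \cdot \frac{1}{2} = 2$)
$V{\left(B \right)} = 8 + B$ ($V{\left(B \right)} = B - -8 = B + 8 = 8 + B$)
$S = 5250$ ($S = 2 \left(-35\right) \left(-75\right) = \left(-70\right) \left(-75\right) = 5250$)
$\sqrt{V{\left(246 \right)} + S} = \sqrt{\left(8 + 246\right) + 5250} = \sqrt{254 + 5250} = \sqrt{5504} = 8 \sqrt{86}$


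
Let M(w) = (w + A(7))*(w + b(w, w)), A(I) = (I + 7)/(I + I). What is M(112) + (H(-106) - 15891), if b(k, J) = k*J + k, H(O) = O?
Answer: 1426787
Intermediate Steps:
A(I) = (7 + I)/(2*I) (A(I) = (7 + I)/((2*I)) = (7 + I)*(1/(2*I)) = (7 + I)/(2*I))
b(k, J) = k + J*k (b(k, J) = J*k + k = k + J*k)
M(w) = (1 + w)*(w + w*(1 + w)) (M(w) = (w + (1/2)*(7 + 7)/7)*(w + w*(1 + w)) = (w + (1/2)*(1/7)*14)*(w + w*(1 + w)) = (w + 1)*(w + w*(1 + w)) = (1 + w)*(w + w*(1 + w)))
M(112) + (H(-106) - 15891) = 112*(2 + 112**2 + 3*112) + (-106 - 15891) = 112*(2 + 12544 + 336) - 15997 = 112*12882 - 15997 = 1442784 - 15997 = 1426787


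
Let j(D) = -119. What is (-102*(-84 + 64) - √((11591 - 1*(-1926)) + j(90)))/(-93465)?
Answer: -136/6231 + √13398/93465 ≈ -0.020588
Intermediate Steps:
(-102*(-84 + 64) - √((11591 - 1*(-1926)) + j(90)))/(-93465) = (-102*(-84 + 64) - √((11591 - 1*(-1926)) - 119))/(-93465) = (-102*(-20) - √((11591 + 1926) - 119))*(-1/93465) = (2040 - √(13517 - 119))*(-1/93465) = (2040 - √13398)*(-1/93465) = -136/6231 + √13398/93465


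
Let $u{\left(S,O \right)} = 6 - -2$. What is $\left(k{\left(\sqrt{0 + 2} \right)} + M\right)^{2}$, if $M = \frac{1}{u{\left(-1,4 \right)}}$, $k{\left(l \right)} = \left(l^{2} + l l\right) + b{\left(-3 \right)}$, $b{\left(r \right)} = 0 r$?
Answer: $\frac{1089}{64} \approx 17.016$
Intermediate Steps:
$b{\left(r \right)} = 0$
$u{\left(S,O \right)} = 8$ ($u{\left(S,O \right)} = 6 + 2 = 8$)
$k{\left(l \right)} = 2 l^{2}$ ($k{\left(l \right)} = \left(l^{2} + l l\right) + 0 = \left(l^{2} + l^{2}\right) + 0 = 2 l^{2} + 0 = 2 l^{2}$)
$M = \frac{1}{8} \approx 0.125$
$\left(k{\left(\sqrt{0 + 2} \right)} + M\right)^{2} = \left(2 \left(\sqrt{0 + 2}\right)^{2} + \frac{1}{8}\right)^{2} = \left(2 \left(\sqrt{2}\right)^{2} + \frac{1}{8}\right)^{2} = \left(2 \cdot 2 + \frac{1}{8}\right)^{2} = \left(4 + \frac{1}{8}\right)^{2} = \left(\frac{33}{8}\right)^{2} = \frac{1089}{64}$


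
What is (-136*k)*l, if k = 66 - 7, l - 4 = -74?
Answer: 561680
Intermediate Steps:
l = -70 (l = 4 - 74 = -70)
k = 59
(-136*k)*l = -136*59*(-70) = -8024*(-70) = 561680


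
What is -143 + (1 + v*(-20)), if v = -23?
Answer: 318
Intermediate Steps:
-143 + (1 + v*(-20)) = -143 + (1 - 23*(-20)) = -143 + (1 + 460) = -143 + 461 = 318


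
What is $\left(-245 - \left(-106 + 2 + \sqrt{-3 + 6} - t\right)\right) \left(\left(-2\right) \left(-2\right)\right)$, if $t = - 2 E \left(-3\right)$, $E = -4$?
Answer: $-660 - 4 \sqrt{3} \approx -666.93$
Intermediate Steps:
$t = -24$ ($t = \left(-2\right) \left(-4\right) \left(-3\right) = 8 \left(-3\right) = -24$)
$\left(-245 - \left(-106 + 2 + \sqrt{-3 + 6} - t\right)\right) \left(\left(-2\right) \left(-2\right)\right) = \left(-245 - \left(-82 + 2 + \sqrt{-3 + 6}\right)\right) \left(\left(-2\right) \left(-2\right)\right) = \left(-245 + \left(\left(-24 + 106\right) - \left(2 + \sqrt{3}\right)\right)\right) 4 = \left(-245 + \left(82 - \left(2 + \sqrt{3}\right)\right)\right) 4 = \left(-245 + \left(80 - \sqrt{3}\right)\right) 4 = \left(-165 - \sqrt{3}\right) 4 = -660 - 4 \sqrt{3}$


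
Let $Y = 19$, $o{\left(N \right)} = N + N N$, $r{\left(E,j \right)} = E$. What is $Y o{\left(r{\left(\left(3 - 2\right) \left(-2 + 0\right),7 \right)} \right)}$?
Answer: $38$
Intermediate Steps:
$o{\left(N \right)} = N + N^{2}$
$Y o{\left(r{\left(\left(3 - 2\right) \left(-2 + 0\right),7 \right)} \right)} = 19 \left(3 - 2\right) \left(-2 + 0\right) \left(1 + \left(3 - 2\right) \left(-2 + 0\right)\right) = 19 \cdot 1 \left(-2\right) \left(1 + 1 \left(-2\right)\right) = 19 \left(- 2 \left(1 - 2\right)\right) = 19 \left(\left(-2\right) \left(-1\right)\right) = 19 \cdot 2 = 38$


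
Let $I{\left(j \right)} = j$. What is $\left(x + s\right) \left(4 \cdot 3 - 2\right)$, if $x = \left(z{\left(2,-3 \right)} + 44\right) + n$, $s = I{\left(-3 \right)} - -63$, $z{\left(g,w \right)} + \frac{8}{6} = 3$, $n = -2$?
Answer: $\frac{3110}{3} \approx 1036.7$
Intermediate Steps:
$z{\left(g,w \right)} = \frac{5}{3}$ ($z{\left(g,w \right)} = - \frac{4}{3} + 3 = \frac{5}{3}$)
$s = 60$ ($s = -3 - -63 = -3 + 63 = 60$)
$x = \frac{131}{3}$ ($x = \left(\frac{5}{3} + 44\right) - 2 = \frac{137}{3} - 2 = \frac{131}{3} \approx 43.667$)
$\left(x + s\right) \left(4 \cdot 3 - 2\right) = \left(\frac{131}{3} + 60\right) \left(4 \cdot 3 - 2\right) = \frac{311 \left(12 - 2\right)}{3} = \frac{311}{3} \cdot 10 = \frac{3110}{3}$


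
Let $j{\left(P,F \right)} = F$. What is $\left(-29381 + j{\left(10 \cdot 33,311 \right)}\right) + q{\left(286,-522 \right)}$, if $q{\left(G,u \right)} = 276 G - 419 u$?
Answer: $268584$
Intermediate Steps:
$q{\left(G,u \right)} = - 419 u + 276 G$
$\left(-29381 + j{\left(10 \cdot 33,311 \right)}\right) + q{\left(286,-522 \right)} = \left(-29381 + 311\right) + \left(\left(-419\right) \left(-522\right) + 276 \cdot 286\right) = -29070 + \left(218718 + 78936\right) = -29070 + 297654 = 268584$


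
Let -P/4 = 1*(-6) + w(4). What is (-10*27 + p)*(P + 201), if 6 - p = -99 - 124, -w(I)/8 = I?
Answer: -14473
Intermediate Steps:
w(I) = -8*I
p = 229 (p = 6 - (-99 - 124) = 6 - 1*(-223) = 6 + 223 = 229)
P = 152 (P = -4*(1*(-6) - 8*4) = -4*(-6 - 32) = -4*(-38) = 152)
(-10*27 + p)*(P + 201) = (-10*27 + 229)*(152 + 201) = (-270 + 229)*353 = -41*353 = -14473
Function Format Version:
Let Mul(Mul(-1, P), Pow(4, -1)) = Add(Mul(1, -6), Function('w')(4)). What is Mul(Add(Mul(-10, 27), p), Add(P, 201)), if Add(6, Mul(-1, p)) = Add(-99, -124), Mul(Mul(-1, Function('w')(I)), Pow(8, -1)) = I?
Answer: -14473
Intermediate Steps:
Function('w')(I) = Mul(-8, I)
p = 229 (p = Add(6, Mul(-1, Add(-99, -124))) = Add(6, Mul(-1, -223)) = Add(6, 223) = 229)
P = 152 (P = Mul(-4, Add(Mul(1, -6), Mul(-8, 4))) = Mul(-4, Add(-6, -32)) = Mul(-4, -38) = 152)
Mul(Add(Mul(-10, 27), p), Add(P, 201)) = Mul(Add(Mul(-10, 27), 229), Add(152, 201)) = Mul(Add(-270, 229), 353) = Mul(-41, 353) = -14473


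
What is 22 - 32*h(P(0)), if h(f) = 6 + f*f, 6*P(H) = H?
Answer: -170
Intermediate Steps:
P(H) = H/6
h(f) = 6 + f²
22 - 32*h(P(0)) = 22 - 32*(6 + ((⅙)*0)²) = 22 - 32*(6 + 0²) = 22 - 32*(6 + 0) = 22 - 32*6 = 22 - 192 = -170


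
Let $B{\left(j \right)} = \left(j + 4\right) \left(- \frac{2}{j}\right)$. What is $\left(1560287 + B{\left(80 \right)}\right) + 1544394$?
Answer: $\frac{31046789}{10} \approx 3.1047 \cdot 10^{6}$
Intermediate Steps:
$B{\left(j \right)} = - \frac{2 \left(4 + j\right)}{j}$ ($B{\left(j \right)} = \left(4 + j\right) \left(- \frac{2}{j}\right) = - \frac{2 \left(4 + j\right)}{j}$)
$\left(1560287 + B{\left(80 \right)}\right) + 1544394 = \left(1560287 - \left(2 + \frac{8}{80}\right)\right) + 1544394 = \left(1560287 - \frac{21}{10}\right) + 1544394 = \frac{15602849}{10} + 1544394 = \frac{31046789}{10}$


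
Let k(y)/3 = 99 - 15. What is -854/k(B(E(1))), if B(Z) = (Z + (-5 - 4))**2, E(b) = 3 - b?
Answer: -61/18 ≈ -3.3889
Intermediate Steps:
B(Z) = (-9 + Z)**2 (B(Z) = (Z - 9)**2 = (-9 + Z)**2)
k(y) = 252 (k(y) = 3*(99 - 15) = 3*84 = 252)
-854/k(B(E(1))) = -854/252 = -854*1/252 = -61/18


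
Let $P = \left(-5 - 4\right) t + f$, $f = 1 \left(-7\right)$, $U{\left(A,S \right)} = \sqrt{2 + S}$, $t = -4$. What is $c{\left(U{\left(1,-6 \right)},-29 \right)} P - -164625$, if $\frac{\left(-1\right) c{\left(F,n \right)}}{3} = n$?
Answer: $167148$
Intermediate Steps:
$c{\left(F,n \right)} = - 3 n$
$f = -7$
$P = 29$ ($P = \left(-5 - 4\right) \left(-4\right) - 7 = \left(-9\right) \left(-4\right) - 7 = 36 - 7 = 29$)
$c{\left(U{\left(1,-6 \right)},-29 \right)} P - -164625 = \left(-3\right) \left(-29\right) 29 - -164625 = 87 \cdot 29 + 164625 = 2523 + 164625 = 167148$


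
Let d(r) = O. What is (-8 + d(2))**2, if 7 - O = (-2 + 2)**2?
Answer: 1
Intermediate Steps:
O = 7 (O = 7 - (-2 + 2)**2 = 7 - 1*0**2 = 7 - 1*0 = 7 + 0 = 7)
d(r) = 7
(-8 + d(2))**2 = (-8 + 7)**2 = (-1)**2 = 1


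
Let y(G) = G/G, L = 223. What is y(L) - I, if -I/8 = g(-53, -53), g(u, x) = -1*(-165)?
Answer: 1321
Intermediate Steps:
g(u, x) = 165
y(G) = 1
I = -1320 (I = -8*165 = -1320)
y(L) - I = 1 - 1*(-1320) = 1 + 1320 = 1321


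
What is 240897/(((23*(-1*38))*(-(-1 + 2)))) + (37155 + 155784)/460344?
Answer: 18510686209/67056776 ≈ 276.04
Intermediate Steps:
240897/(((23*(-1*38))*(-(-1 + 2)))) + (37155 + 155784)/460344 = 240897/(((23*(-38))*(-1*1))) + 192939*(1/460344) = 240897/((-874*(-1))) + 64313/153448 = 240897/874 + 64313/153448 = 18510686209/67056776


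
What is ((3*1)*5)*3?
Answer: 45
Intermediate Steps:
((3*1)*5)*3 = (3*5)*3 = 15*3 = 45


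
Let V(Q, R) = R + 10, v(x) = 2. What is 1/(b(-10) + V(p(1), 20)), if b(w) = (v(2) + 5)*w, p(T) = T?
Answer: -1/40 ≈ -0.025000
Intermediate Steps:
V(Q, R) = 10 + R
b(w) = 7*w (b(w) = (2 + 5)*w = 7*w)
1/(b(-10) + V(p(1), 20)) = 1/(7*(-10) + (10 + 20)) = 1/(-70 + 30) = 1/(-40) = -1/40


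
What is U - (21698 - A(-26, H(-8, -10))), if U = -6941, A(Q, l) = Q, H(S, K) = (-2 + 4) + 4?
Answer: -28665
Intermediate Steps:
H(S, K) = 6 (H(S, K) = 2 + 4 = 6)
U - (21698 - A(-26, H(-8, -10))) = -6941 - (21698 - 1*(-26)) = -6941 - (21698 + 26) = -6941 - 1*21724 = -6941 - 21724 = -28665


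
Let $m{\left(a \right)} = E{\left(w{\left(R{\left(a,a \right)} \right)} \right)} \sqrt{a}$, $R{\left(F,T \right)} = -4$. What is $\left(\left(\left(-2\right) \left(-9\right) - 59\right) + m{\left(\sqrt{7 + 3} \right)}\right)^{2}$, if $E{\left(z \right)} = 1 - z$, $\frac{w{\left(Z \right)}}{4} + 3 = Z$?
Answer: $\left(41 - 29 \sqrt[4]{10}\right)^{2} \approx 111.73$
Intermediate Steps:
$w{\left(Z \right)} = -12 + 4 Z$
$m{\left(a \right)} = 29 \sqrt{a}$ ($m{\left(a \right)} = \left(1 - \left(-12 + 4 \left(-4\right)\right)\right) \sqrt{a} = \left(1 - \left(-12 - 16\right)\right) \sqrt{a} = \left(1 - -28\right) \sqrt{a} = \left(1 + 28\right) \sqrt{a} = 29 \sqrt{a}$)
$\left(\left(\left(-2\right) \left(-9\right) - 59\right) + m{\left(\sqrt{7 + 3} \right)}\right)^{2} = \left(\left(\left(-2\right) \left(-9\right) - 59\right) + 29 \sqrt{\sqrt{7 + 3}}\right)^{2} = \left(\left(18 - 59\right) + 29 \sqrt{\sqrt{10}}\right)^{2} = \left(-41 + 29 \sqrt[4]{10}\right)^{2}$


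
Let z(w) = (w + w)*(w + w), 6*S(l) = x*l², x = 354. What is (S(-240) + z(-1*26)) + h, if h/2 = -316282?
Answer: 2768540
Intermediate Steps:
h = -632564 (h = 2*(-316282) = -632564)
S(l) = 59*l² (S(l) = (354*l²)/6 = 59*l²)
z(w) = 4*w² (z(w) = (2*w)*(2*w) = 4*w²)
(S(-240) + z(-1*26)) + h = (59*(-240)² + 4*(-1*26)²) - 632564 = (59*57600 + 4*(-26)²) - 632564 = (3398400 + 4*676) - 632564 = (3398400 + 2704) - 632564 = 3401104 - 632564 = 2768540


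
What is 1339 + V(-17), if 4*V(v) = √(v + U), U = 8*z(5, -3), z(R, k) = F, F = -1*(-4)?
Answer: 1339 + √15/4 ≈ 1340.0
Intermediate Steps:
F = 4
z(R, k) = 4
U = 32 (U = 8*4 = 32)
V(v) = √(32 + v)/4 (V(v) = √(v + 32)/4 = √(32 + v)/4)
1339 + V(-17) = 1339 + √(32 - 17)/4 = 1339 + √15/4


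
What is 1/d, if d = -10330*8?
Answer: -1/82640 ≈ -1.2101e-5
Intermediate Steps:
d = -82640
1/d = 1/(-82640) = -1/82640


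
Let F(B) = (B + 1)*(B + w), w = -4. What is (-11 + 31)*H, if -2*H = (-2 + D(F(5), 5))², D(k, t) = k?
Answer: -160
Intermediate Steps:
F(B) = (1 + B)*(-4 + B) (F(B) = (B + 1)*(B - 4) = (1 + B)*(-4 + B))
H = -8 (H = -(-2 + (-4 + 5² - 3*5))²/2 = -(-2 + (-4 + 25 - 15))²/2 = -(-2 + 6)²/2 = -½*4² = -½*16 = -8)
(-11 + 31)*H = (-11 + 31)*(-8) = 20*(-8) = -160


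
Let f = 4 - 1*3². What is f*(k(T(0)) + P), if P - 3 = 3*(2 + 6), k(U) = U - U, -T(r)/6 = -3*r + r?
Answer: -135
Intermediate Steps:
T(r) = 12*r (T(r) = -6*(-3*r + r) = -(-12)*r = 12*r)
k(U) = 0
f = -5 (f = 4 - 1*9 = 4 - 9 = -5)
P = 27 (P = 3 + 3*(2 + 6) = 3 + 3*8 = 3 + 24 = 27)
f*(k(T(0)) + P) = -5*(0 + 27) = -5*27 = -135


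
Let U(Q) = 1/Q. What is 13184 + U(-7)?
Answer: 92287/7 ≈ 13184.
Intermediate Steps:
13184 + U(-7) = 13184 + 1/(-7) = 13184 - 1/7 = 92287/7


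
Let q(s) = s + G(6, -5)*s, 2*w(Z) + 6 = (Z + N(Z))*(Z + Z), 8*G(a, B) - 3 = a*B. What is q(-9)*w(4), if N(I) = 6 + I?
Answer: 9063/8 ≈ 1132.9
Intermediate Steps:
G(a, B) = 3/8 + B*a/8 (G(a, B) = 3/8 + (a*B)/8 = 3/8 + (B*a)/8 = 3/8 + B*a/8)
w(Z) = -3 + Z*(6 + 2*Z) (w(Z) = -3 + ((Z + (6 + Z))*(Z + Z))/2 = -3 + ((6 + 2*Z)*(2*Z))/2 = -3 + (2*Z*(6 + 2*Z))/2 = -3 + Z*(6 + 2*Z))
q(s) = -19*s/8 (q(s) = s + (3/8 + (⅛)*(-5)*6)*s = s + (3/8 - 15/4)*s = s - 27*s/8 = -19*s/8)
q(-9)*w(4) = (-19/8*(-9))*(-3 + 4² + 4*(6 + 4)) = 171*(-3 + 16 + 4*10)/8 = 171*(-3 + 16 + 40)/8 = (171/8)*53 = 9063/8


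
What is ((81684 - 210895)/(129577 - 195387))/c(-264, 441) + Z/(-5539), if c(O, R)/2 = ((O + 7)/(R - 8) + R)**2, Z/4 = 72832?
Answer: -1394399566166634555279/26511629298427482880 ≈ -52.596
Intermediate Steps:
Z = 291328 (Z = 4*72832 = 291328)
c(O, R) = 2*(R + (7 + O)/(-8 + R))**2 (c(O, R) = 2*((O + 7)/(R - 8) + R)**2 = 2*((7 + O)/(-8 + R) + R)**2 = 2*(R + (7 + O)/(-8 + R))**2)
((81684 - 210895)/(129577 - 195387))/c(-264, 441) + Z/(-5539) = ((81684 - 210895)/(129577 - 195387))/((2*(7 - 264 + 441**2 - 8*441)**2/(-8 + 441)**2)) + 291328/(-5539) = (-129211/(-65810))/((2*(7 - 264 + 194481 - 3528)**2/433**2)) + 291328*(-1/5539) = (-129211*(-1/65810))/((2*(1/187489)*190696**2)) - 291328/5539 = 129211/(65810*((2*(1/187489)*36364964416))) - 291328/5539 = 129211/(65810*(72729928832/187489)) - 291328/5539 = (129211/65810)*(187489/72729928832) - 291328/5539 = 24225641179/4786356616433920 - 291328/5539 = -1394399566166634555279/26511629298427482880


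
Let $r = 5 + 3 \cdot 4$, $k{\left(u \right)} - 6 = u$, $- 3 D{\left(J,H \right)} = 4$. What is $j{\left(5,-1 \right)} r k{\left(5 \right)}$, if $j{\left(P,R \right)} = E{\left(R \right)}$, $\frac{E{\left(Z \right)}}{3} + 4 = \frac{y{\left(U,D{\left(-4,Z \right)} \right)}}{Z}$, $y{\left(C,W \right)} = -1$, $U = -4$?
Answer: $-1683$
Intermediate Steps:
$D{\left(J,H \right)} = - \frac{4}{3}$ ($D{\left(J,H \right)} = \left(- \frac{1}{3}\right) 4 = - \frac{4}{3}$)
$k{\left(u \right)} = 6 + u$
$E{\left(Z \right)} = -12 - \frac{3}{Z}$ ($E{\left(Z \right)} = -12 + 3 \left(- \frac{1}{Z}\right) = -12 - \frac{3}{Z}$)
$r = 17$ ($r = 5 + 12 = 17$)
$j{\left(P,R \right)} = -12 - \frac{3}{R}$
$j{\left(5,-1 \right)} r k{\left(5 \right)} = \left(-12 - \frac{3}{-1}\right) 17 \left(6 + 5\right) = \left(-12 - -3\right) 17 \cdot 11 = \left(-12 + 3\right) 17 \cdot 11 = \left(-9\right) 17 \cdot 11 = \left(-153\right) 11 = -1683$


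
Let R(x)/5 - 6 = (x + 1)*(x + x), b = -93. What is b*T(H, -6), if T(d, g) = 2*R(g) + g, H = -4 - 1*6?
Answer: -60822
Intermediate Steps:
H = -10 (H = -4 - 6 = -10)
R(x) = 30 + 10*x*(1 + x) (R(x) = 30 + 5*((x + 1)*(x + x)) = 30 + 5*((1 + x)*(2*x)) = 30 + 5*(2*x*(1 + x)) = 30 + 10*x*(1 + x))
T(d, g) = 60 + 20*g² + 21*g (T(d, g) = 2*(30 + 10*g + 10*g²) + g = (60 + 20*g + 20*g²) + g = 60 + 20*g² + 21*g)
b*T(H, -6) = -93*(60 + 20*(-6)² + 21*(-6)) = -93*(60 + 20*36 - 126) = -93*(60 + 720 - 126) = -93*654 = -60822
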